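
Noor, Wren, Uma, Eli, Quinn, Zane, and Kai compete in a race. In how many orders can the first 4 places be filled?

This is an ordered selection of 4 from 7: P(7,4).
That gives 7 × 6 × 5 × 4 = 840.

840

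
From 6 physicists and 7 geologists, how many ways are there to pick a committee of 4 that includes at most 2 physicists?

Split by how many physicists are chosen (0 through 2).
Sum: C(6,0)·C(7,4) + C(6,1)·C(7,3) + C(6,2)·C(7,2) = 35 + 210 + 315 = 560.

560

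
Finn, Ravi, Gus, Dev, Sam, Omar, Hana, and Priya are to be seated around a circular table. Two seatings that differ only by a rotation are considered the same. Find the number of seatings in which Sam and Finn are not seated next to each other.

All circular seatings of 8 people number (7)! = 5040.
Seatings with Sam beside Finn: treat them as a block with 2 internal orders, giving 2 × (6)! = 1440.
Subtracting, 5040 − 1440 = 3600.

3600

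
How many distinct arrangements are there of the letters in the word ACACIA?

60

Letter multiplicities in ACACIA: A×3, C×2, I×1.
The number of distinct arrangements is 6!/(3!·2!) = 720/12 = 60.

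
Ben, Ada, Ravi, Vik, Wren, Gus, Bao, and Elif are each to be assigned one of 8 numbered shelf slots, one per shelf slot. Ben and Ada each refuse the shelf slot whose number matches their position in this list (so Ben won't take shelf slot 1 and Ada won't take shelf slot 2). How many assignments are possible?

30960

Let Aᵢ (for i ∈ {1, 2}) be the placements that put person i in their forbidden shelf slot. Any j of these fix j positions, leaving (8−j)! ways to fill the rest, and there are C(2,j) ways to pick which j.
By inclusion–exclusion, the number of valid placements is Σ_{j=0}^{2} (−1)^j C(2,j)·(8−j)!.
Computing: 40320 − 10080 + 720 = 30960.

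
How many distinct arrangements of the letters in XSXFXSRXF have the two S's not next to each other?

2940

Total arrangements of XSXFXSRXF: 9!/(4!·2!·2!) = 3780.
If the two S's are adjacent, glue them into one block, leaving 8 items to arrange: (8)!/(4!·2!) = 840 ways.
Hence 3780 − 840 = 2940.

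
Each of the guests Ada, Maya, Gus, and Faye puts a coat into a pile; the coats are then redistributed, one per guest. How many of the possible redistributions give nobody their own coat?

9

Let Aᵢ be the assignments in which guest i gets their own coat. We want the size of the complement of A₁∪…∪A_4.
By inclusion–exclusion this is Σ_{j=0}^{4} (−1)^j C(4,j)·(4−j)!.
Computing: 24 − 24 + 12 − 4 + 1 = 9.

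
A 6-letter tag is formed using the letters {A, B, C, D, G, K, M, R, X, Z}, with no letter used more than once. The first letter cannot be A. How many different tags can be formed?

The first letter has 10−1 = 9 choices (anything except A).
The remaining 5 letters are filled from the other 9 symbols without repetition: 9 × 8 × 7 × 6 × 5 = 15120.
Total: 9 × 15120 = 136080.

136080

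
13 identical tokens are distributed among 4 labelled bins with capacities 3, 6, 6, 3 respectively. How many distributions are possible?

By stars and bars, unrestricted non-negative solutions to x_1+…+x_4 = 13 number C(13+3,3) = 560.
Subtract solutions that violate a single cap (substitute x_i' = x_i − (cap_i+1)): x_1 ≥ 4 gives C(12,3) = 220; x_2 ≥ 7 gives C(9,3) = 84; x_3 ≥ 7 gives C(9,3) = 84; x_4 ≥ 4 gives C(12,3) = 220. Together 608.
Add back pairs where two caps are both exceeded: 10 + 10 + 56 + 0 + 10 + 10 = 96.
By inclusion–exclusion the count is 560 − 608 + 96 = 48.

48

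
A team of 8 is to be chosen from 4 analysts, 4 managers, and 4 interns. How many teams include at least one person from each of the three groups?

Total 8-person selections from all 12: C(12,8) = 495.
Subtract selections that omit an entire group: no analysts → C(8,8) = 1; no managers → C(8,8) = 1; no interns → C(8,8) = 1.
Add back selections omitting two groups (i.e. drawn from a single group): C(4,8) + C(4,8) + C(4,8) = 0.
By inclusion–exclusion: 495 − 3 + 0 = 492.

492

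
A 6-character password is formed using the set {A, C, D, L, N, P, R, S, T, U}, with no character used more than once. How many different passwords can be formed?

151200

This is a permutation of 6 out of 10: P(10,6) = 10!/4!.
10 × 9 × 8 × 7 × 6 × 5 = 151200.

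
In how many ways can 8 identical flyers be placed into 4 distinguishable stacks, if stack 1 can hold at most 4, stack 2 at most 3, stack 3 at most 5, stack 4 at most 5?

90

By stars and bars, unrestricted non-negative solutions to x_1+…+x_4 = 8 number C(8+3,3) = 165.
Subtract solutions that violate a single cap (substitute x_i' = x_i − (cap_i+1)): x_1 ≥ 5 gives C(6,3) = 20; x_2 ≥ 4 gives C(7,3) = 35; x_3 ≥ 6 gives C(5,3) = 10; x_4 ≥ 6 gives C(5,3) = 10. Together 75.
No two caps can be exceeded simultaneously, so the pair terms are all 0.
By inclusion–exclusion the count is 165 − 75 + 0 = 90.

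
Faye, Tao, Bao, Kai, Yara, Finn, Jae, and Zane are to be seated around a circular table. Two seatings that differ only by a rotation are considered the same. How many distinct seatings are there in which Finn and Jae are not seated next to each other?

Without the restriction there are (7)! = 5040 seatings.
Those with Finn next to Jae: fuse the pair into one unit and seat 7 units around a circle — 2·(6)! = 1440.
Subtracting, 5040 − 1440 = 3600.

3600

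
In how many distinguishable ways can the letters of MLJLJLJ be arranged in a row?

140

The 7 letters of MLJLJLJ have repeats: J appearing 3 times and L appearing 3 times.
Dividing 7! = 5040 by 3!·3! = 36 for the repeated letters gives 140.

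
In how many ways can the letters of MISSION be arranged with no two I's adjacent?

900

There are 7!/(2!·2!) = 1260 arrangements of MISSION in total.
If the two I's are adjacent, glue them into one block, leaving 6 items to arrange: (6)!/(2!) = 360 ways.
Subtracting, 1260 − 360 = 900 arrangements keep the I's apart.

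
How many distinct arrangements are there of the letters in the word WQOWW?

WQOWW has 5 letters with W appearing 3 times.
The number of distinct arrangements is 5!/(3!) = 120/6 = 20.

20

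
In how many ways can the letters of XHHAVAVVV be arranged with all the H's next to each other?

840

Treat the 2 copies of H as a single block. The multiset to arrange is then {HH, A, A, V, V, V, V, X}, 8 items in all.
That gives (8)!/(4!·2!) = 840 arrangements.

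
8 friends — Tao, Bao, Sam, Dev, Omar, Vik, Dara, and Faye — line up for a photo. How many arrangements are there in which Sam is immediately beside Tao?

Treat {Sam, Tao} as a single unit. There are 7 units to order, and the pair itself can be ordered 2 ways.
So the count is 2·(7)! = 10080.

10080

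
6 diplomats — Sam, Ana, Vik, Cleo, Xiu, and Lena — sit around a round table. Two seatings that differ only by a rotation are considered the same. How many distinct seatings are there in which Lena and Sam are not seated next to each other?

72

Without the restriction there are (5)! = 120 seatings.
Seatings with Lena beside Sam: treat them as a block with 2 internal orders, giving 2 × (4)! = 48.
Subtracting, 120 − 48 = 72.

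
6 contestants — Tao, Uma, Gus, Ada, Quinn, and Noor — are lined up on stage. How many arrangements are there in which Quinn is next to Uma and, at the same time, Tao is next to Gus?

Treat {Quinn,Uma} as one block (2 orders) and {Tao,Gus} as another (2 orders).
That leaves 4 units to arrange: 2 × 2 × 4! = 4 × 24 = 96.

96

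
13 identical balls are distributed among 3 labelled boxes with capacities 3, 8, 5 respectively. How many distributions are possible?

10

By stars and bars, unrestricted non-negative solutions to x_1+…+x_3 = 13 number C(13+2,2) = 105.
Subtract solutions that violate a single cap (substitute x_i' = x_i − (cap_i+1)): x_1 ≥ 4 gives C(11,2) = 55; x_2 ≥ 9 gives C(6,2) = 15; x_3 ≥ 6 gives C(9,2) = 36. Together 106.
Add back pairs where two caps are both exceeded: 1 + 10 + 0 = 11.
By inclusion–exclusion the count is 105 − 106 + 11 = 10.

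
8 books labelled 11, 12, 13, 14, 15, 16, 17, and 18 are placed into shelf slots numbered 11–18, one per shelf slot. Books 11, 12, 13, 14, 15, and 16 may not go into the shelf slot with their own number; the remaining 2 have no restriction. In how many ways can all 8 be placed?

18806

Let Aᵢ (for 11 ≤ i ≤ 16) be the placements that put book i in its forbidden shelf slot. Any j of these fix j positions, leaving (8−j)! ways to fill the rest, and there are C(6,j) ways to pick which j.
By inclusion–exclusion, the number of valid placements is Σ_{j=0}^{6} (−1)^j C(6,j)·(8−j)!.
Computing: 40320 − 30240 + 10800 − 2400 + 360 − 36 + 2 = 18806.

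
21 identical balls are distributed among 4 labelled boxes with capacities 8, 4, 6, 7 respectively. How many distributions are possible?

35

Without the upper bounds there are C(24,3) = 2024 ways to split 21 among 4 boxes.
Subtract solutions that violate a single cap (substitute x_i' = x_i − (cap_i+1)): x_1 ≥ 9 gives C(15,3) = 455; x_2 ≥ 5 gives C(19,3) = 969; x_3 ≥ 7 gives C(17,3) = 680; x_4 ≥ 8 gives C(16,3) = 560. Together 2664.
Add back pairs where two caps are both exceeded: 120 + 56 + 35 + 220 + 165 + 84 = 680.
Subtract triples: 1 + 0 + 0 + 4 = 5.
By inclusion–exclusion the count is 2024 − 2664 + 680 − 5 = 35.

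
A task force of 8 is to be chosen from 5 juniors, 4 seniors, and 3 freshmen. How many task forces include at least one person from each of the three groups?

485

Unrestricted: C(12,8) = 495 ways to pick any 8 of the 12.
Subtract selections that omit an entire group: no juniors → C(7,8) = 0; no seniors → C(8,8) = 1; no freshmen → C(9,8) = 9.
Add back selections omitting two groups (i.e. drawn from a single group): C(5,8) + C(4,8) + C(3,8) = 0.
By inclusion–exclusion: 495 − 10 + 0 = 485.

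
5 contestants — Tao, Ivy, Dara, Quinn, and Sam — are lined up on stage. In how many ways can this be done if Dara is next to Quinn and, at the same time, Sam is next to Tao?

Treat {Dara,Quinn} as one block (2 orders) and {Sam,Tao} as another (2 orders).
That leaves 3 units to arrange: 2 × 2 × 3! = 4 × 6 = 24.

24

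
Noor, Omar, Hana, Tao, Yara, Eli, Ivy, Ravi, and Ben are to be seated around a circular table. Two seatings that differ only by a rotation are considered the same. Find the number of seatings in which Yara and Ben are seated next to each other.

10080

Treat {Yara, Ben} as one unit (2 internal orders) and seat the resulting 8 units around the table: (7)! circular arrangements.
So 2 × (7)! = 2 × 5040 = 10080.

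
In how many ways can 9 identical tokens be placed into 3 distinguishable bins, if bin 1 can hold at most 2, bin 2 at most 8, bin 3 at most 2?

Ignoring the caps, the number of non-negative solutions to x_1+…+x_3 = 9 is C(11,2) = 55.
Subtract solutions that violate a single cap (substitute x_i' = x_i − (cap_i+1)): x_1 ≥ 3 gives C(8,2) = 28; x_2 ≥ 9 gives C(2,2) = 1; x_3 ≥ 3 gives C(8,2) = 28. Together 57.
Add back pairs where two caps are both exceeded: 0 + 10 + 0 = 10.
By inclusion–exclusion the count is 55 − 57 + 10 = 8.

8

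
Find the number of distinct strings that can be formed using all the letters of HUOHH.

Letter multiplicities in HUOHH: H×3, O×1, U×1.
Dividing 5! = 120 by 3! = 6 for the repeated letters gives 20.

20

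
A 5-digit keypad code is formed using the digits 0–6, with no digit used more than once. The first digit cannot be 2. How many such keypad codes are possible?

The first digit has 7−1 = 6 choices (anything except 2).
The remaining 4 digits are filled from the other 6 symbols without repetition: 6 × 5 × 4 × 3 = 360.
Total: 6 × 360 = 2160.

2160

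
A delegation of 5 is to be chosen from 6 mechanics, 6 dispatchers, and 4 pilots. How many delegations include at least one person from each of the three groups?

3084

Total 5-person selections from all 16: C(16,5) = 4368.
Subtract selections that omit an entire group: no mechanics → C(10,5) = 252; no dispatchers → C(10,5) = 252; no pilots → C(12,5) = 792.
Add back selections omitting two groups (i.e. drawn from a single group): C(6,5) + C(6,5) + C(4,5) = 12.
By inclusion–exclusion: 4368 − 1296 + 12 = 3084.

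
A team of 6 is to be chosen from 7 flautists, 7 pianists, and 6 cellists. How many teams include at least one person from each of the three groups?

Total 6-person selections from all 20: C(20,6) = 38760.
Selections missing a whole group: no flautists → C(13,6) = 1716; no pianists → C(13,6) = 1716; no cellists → C(14,6) = 3003.
Add back selections omitting two groups (i.e. drawn from a single group): C(7,6) + C(7,6) + C(6,6) = 15.
By inclusion–exclusion: 38760 − 6435 + 15 = 32340.

32340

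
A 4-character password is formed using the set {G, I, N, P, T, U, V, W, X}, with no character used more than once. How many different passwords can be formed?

3024

Choose and order 4 of the 9 symbols: the first character has 9 options, the next 8, then 7, 6.
That product is 9 × 8 × 7 × 6 = 3024.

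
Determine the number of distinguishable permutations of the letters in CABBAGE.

CABBAGE has 7 letters with A appearing twice and B appearing twice.
The number of distinct arrangements is 7!/(2!·2!) = 5040/4 = 1260.

1260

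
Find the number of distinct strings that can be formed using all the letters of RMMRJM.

60

The 6 letters of RMMRJM have repeats: M appearing 3 times and R appearing twice.
The number of distinct arrangements is 6!/(3!·2!) = 720/12 = 60.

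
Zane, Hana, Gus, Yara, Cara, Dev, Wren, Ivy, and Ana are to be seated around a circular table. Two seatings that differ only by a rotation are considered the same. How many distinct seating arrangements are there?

40320

Fix one person's seat to break rotational symmetry; the remaining 8 people can be arranged in (8)! = 40320 ways.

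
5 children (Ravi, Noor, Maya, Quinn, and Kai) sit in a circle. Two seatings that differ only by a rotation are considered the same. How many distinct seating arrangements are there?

24

Fix one person's seat to break rotational symmetry; the remaining 4 people can be arranged in (4)! = 24 ways.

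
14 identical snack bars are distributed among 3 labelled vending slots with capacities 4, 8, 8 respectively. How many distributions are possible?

25

Without the upper bounds there are C(16,2) = 120 ways to split 14 among 3 vending slots.
Subtract solutions that violate a single cap (substitute x_i' = x_i − (cap_i+1)): x_1 ≥ 5 gives C(11,2) = 55; x_2 ≥ 9 gives C(7,2) = 21; x_3 ≥ 9 gives C(7,2) = 21. Together 97.
Add back pairs where two caps are both exceeded: 1 + 1 + 0 = 2.
By inclusion–exclusion the count is 120 − 97 + 2 = 25.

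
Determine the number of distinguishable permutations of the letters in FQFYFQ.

FQFYFQ has 6 letters with F appearing 3 times and Q appearing twice.
So there are 6! / (3!·2!) = 60 distinguishable arrangements.

60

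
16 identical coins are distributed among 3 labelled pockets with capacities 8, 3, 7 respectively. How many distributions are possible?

Without the upper bounds there are C(18,2) = 153 ways to split 16 among 3 pockets.
Subtract solutions that violate a single cap (substitute x_i' = x_i − (cap_i+1)): x_1 ≥ 9 gives C(9,2) = 36; x_2 ≥ 4 gives C(14,2) = 91; x_3 ≥ 8 gives C(10,2) = 45. Together 172.
Add back pairs where two caps are both exceeded: 10 + 0 + 15 = 25.
By inclusion–exclusion the count is 153 − 172 + 25 = 6.

6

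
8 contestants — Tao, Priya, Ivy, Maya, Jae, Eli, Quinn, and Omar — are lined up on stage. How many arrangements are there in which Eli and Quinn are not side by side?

Of the 8! = 40320 arrangements, those with Eli and Quinn adjacent number 2 × 7! = 10080 (treat the pair as a block with 2 internal orders).
So 40320 − 10080 = 30240 arrangements keep them apart.

30240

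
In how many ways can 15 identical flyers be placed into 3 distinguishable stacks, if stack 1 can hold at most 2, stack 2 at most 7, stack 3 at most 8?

By stars and bars, unrestricted non-negative solutions to x_1+…+x_3 = 15 number C(15+2,2) = 136.
Subtract solutions that violate a single cap (substitute x_i' = x_i − (cap_i+1)): x_1 ≥ 3 gives C(14,2) = 91; x_2 ≥ 8 gives C(9,2) = 36; x_3 ≥ 9 gives C(8,2) = 28. Together 155.
Add back pairs where two caps are both exceeded: 15 + 10 + 0 = 25.
By inclusion–exclusion the count is 136 − 155 + 25 = 6.

6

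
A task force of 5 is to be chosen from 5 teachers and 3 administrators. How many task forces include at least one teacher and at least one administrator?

55

With no constraint there are C(8,5) = 56 possible selections.
Selections missing a whole group: no teachers → C(3,5) = 0; no administrators → C(5,5) = 1.
Both groups omitted at once is impossible, so 56 − 1 = 55.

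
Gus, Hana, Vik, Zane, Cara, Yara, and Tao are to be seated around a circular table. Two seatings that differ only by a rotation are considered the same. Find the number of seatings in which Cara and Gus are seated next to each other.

Glue Cara and Gus into a block (2 internal orders). Seating 6 units around a circle gives (5)! arrangements.
So 2 × (5)! = 2 × 120 = 240.

240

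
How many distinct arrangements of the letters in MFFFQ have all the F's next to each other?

Treat the 3 copies of F as a single block. The multiset to arrange is then {FFF, M, Q}, 3 items in all.
All 3 items are distinct, so there are (3)! = 6 arrangements.

6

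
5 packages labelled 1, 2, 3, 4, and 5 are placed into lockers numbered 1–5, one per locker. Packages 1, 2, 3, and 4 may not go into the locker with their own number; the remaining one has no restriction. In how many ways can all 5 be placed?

Let Aᵢ (for 1 ≤ i ≤ 4) be the placements that put package i in its forbidden locker. Any j of these fix j positions, leaving (5−j)! ways to fill the rest, and there are C(4,j) ways to pick which j.
By inclusion–exclusion, the number of valid placements is Σ_{j=0}^{4} (−1)^j C(4,j)·(5−j)!.
Computing: 120 − 96 + 36 − 8 + 1 = 53.

53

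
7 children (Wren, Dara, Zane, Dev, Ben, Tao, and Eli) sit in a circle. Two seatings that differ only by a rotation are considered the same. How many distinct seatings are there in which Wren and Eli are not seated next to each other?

Without the restriction there are (6)! = 720 seatings.
Those with Wren next to Eli: fuse the pair into one unit and seat 6 units around a circle — 2·(5)! = 240.
Subtracting, 720 − 240 = 480.

480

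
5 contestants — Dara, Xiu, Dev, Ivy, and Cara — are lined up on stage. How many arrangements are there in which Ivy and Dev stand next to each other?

48

Glue Ivy and Dev into one block (2 internal orders), leaving 4 units to arrange in a row.
That gives 2 × 4! = 2 × 24 = 48.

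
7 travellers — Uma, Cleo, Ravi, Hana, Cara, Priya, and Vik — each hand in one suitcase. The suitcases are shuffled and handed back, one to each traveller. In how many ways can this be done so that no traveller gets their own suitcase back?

Count assignments avoiding every fixed point. For any j of the 7 travellers fixed to their own suitcase, the other 7−j can be arranged in (7−j)! ways.
By inclusion–exclusion this is Σ_{j=0}^{7} (−1)^j C(7,j)·(7−j)!.
Computing: 5040 − 5040 + 2520 − 840 + 210 − 42 + 7 − 1 = 1854.

1854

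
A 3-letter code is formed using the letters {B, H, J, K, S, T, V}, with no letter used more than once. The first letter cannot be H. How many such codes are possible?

180

The first letter has 7−1 = 6 choices (anything except H).
The remaining 2 letters are filled from the other 6 symbols without repetition: 6 × 5 = 30.
Total: 6 × 30 = 180.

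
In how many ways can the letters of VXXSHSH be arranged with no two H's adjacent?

450

Total arrangements of VXXSHSH: 7!/(2!·2!·2!) = 630.
Arrangements with the H's together: treat HH as one letter, giving (6)!/(2!·2!) = 180.
Subtracting, 630 − 180 = 450 arrangements keep the H's apart.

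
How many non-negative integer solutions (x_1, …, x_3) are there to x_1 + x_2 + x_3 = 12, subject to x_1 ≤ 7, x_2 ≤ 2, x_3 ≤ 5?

6

Without the upper bounds there are C(14,2) = 91 ways to split 12 among 3 variables.
Subtract solutions that violate a single cap (substitute x_i' = x_i − (cap_i+1)): x_1 ≥ 8 gives C(6,2) = 15; x_2 ≥ 3 gives C(11,2) = 55; x_3 ≥ 6 gives C(8,2) = 28. Together 98.
Add back pairs where two caps are both exceeded: 3 + 0 + 10 = 13.
By inclusion–exclusion the count is 91 − 98 + 13 = 6.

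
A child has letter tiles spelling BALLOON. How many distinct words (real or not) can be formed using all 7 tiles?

BALLOON has 7 letters with L appearing twice and O appearing twice.
So there are 7! / (2!·2!) = 1260 distinguishable arrangements.

1260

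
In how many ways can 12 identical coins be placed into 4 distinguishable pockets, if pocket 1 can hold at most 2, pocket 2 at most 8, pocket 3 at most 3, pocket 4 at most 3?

29

Ignoring the caps, the number of non-negative solutions to x_1+…+x_4 = 12 is C(15,3) = 455.
Subtract solutions that violate a single cap (substitute x_i' = x_i − (cap_i+1)): x_1 ≥ 3 gives C(12,3) = 220; x_2 ≥ 9 gives C(6,3) = 20; x_3 ≥ 4 gives C(11,3) = 165; x_4 ≥ 4 gives C(11,3) = 165. Together 570.
Add back pairs where two caps are both exceeded: 1 + 56 + 56 + 0 + 0 + 35 = 148.
Subtract triples: 0 + 0 + 4 + 0 = 4.
By inclusion–exclusion the count is 455 − 570 + 148 − 4 = 29.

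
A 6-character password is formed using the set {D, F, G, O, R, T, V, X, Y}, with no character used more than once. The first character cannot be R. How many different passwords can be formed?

53760

The first character has 9−1 = 8 choices (anything except R).
The remaining 5 characters are filled from the other 8 symbols without repetition: 8 × 7 × 6 × 5 × 4 = 6720.
Total: 8 × 6720 = 53760.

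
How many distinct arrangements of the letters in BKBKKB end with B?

10

With the last slot taken by B, it remains to arrange the other 5 letters (KBKKB).
Those 5 letters have B appearing twice and K appearing 3 times, giving (5)!/(3!·2!) = 10.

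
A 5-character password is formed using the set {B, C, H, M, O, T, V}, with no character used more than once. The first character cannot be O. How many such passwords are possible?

2160

The first character has 7−1 = 6 choices (anything except O).
The remaining 4 characters are filled from the other 6 symbols without repetition: 6 × 5 × 4 × 3 = 360.
Total: 6 × 360 = 2160.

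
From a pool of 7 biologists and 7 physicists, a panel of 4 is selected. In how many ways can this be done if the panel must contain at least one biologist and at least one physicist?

Total 4-person selections from all 14: C(14,4) = 1001.
Selections missing a whole group: no biologists → C(7,4) = 35; no physicists → C(7,4) = 35.
Both groups omitted at once is impossible, so 1001 − 70 = 931.

931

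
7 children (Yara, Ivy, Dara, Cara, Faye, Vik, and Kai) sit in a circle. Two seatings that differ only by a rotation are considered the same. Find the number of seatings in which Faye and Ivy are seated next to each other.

Treat {Faye, Ivy} as one unit (2 internal orders) and seat the resulting 6 units around the table: (5)! circular arrangements.
So 2 × (5)! = 2 × 120 = 240.

240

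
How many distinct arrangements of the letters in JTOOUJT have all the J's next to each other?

180

Treat the 2 copies of J as a single block. The multiset to arrange is then {JJ, O, O, T, T, U}, 6 items in all.
That gives (6)!/(2!·2!) = 180 arrangements.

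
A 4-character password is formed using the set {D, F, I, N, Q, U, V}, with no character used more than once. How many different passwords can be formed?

840

Choose and order 4 of the 7 symbols: the first character has 7 options, the next 6, then 5, 4.
That product is 7 × 6 × 5 × 4 = 840.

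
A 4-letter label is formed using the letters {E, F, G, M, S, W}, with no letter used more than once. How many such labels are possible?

360

This is a permutation of 4 out of 6: P(6,4) = 6!/2!.
That product is 6 × 5 × 4 × 3 = 360.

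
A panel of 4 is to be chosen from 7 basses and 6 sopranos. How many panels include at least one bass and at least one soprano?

665

With no constraint there are C(13,4) = 715 possible selections.
Subtract selections that omit an entire group: no basses → C(6,4) = 15; no sopranos → C(7,4) = 35.
Both groups omitted at once is impossible, so 715 − 50 = 665.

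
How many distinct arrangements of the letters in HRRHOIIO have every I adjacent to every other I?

Treat the 2 copies of I as a single block. The multiset to arrange is then {II, H, H, O, O, R, R}, 7 items in all.
That gives (7)!/(2!·2!·2!) = 630 arrangements.

630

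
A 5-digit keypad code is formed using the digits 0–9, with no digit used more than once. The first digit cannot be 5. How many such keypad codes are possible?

The first digit has 10−1 = 9 choices (anything except 5).
The remaining 4 digits are filled from the other 9 symbols without repetition: 9 × 8 × 7 × 6 = 3024.
Total: 9 × 3024 = 27216.

27216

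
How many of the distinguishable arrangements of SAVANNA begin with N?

120

With the first slot taken by N, it remains to arrange the other 6 letters (SAVANA).
Those 6 letters have A appearing 3 times, giving (6)!/(3!) = 120.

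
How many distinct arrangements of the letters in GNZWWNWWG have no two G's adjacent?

Total arrangements of GNZWWNWWG: 9!/(4!·2!·2!) = 3780.
If the two G's are adjacent, glue them into one block, leaving 8 items to arrange: (8)!/(4!·2!) = 840 ways.
Hence 3780 − 840 = 2940.

2940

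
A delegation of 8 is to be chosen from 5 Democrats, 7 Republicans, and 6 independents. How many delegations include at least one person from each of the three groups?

41811

With no constraint there are C(18,8) = 43758 possible selections.
Subtract selections that omit an entire group: no Democrats → C(13,8) = 1287; no Republicans → C(11,8) = 165; no independents → C(12,8) = 495.
Add back selections omitting two groups (i.e. drawn from a single group): C(5,8) + C(7,8) + C(6,8) = 0.
By inclusion–exclusion: 43758 − 1947 + 0 = 41811.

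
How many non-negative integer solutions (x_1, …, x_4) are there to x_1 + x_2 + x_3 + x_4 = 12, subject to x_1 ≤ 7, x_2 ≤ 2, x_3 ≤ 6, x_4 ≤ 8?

Without the upper bounds there are C(15,3) = 455 ways to split 12 among 4 variables.
Subtract solutions that violate a single cap (substitute x_i' = x_i − (cap_i+1)): x_1 ≥ 8 gives C(7,3) = 35; x_2 ≥ 3 gives C(12,3) = 220; x_3 ≥ 7 gives C(8,3) = 56; x_4 ≥ 9 gives C(6,3) = 20. Together 331.
Add back pairs where two caps are both exceeded: 4 + 0 + 0 + 10 + 1 + 0 = 15.
By inclusion–exclusion the count is 455 − 331 + 15 = 139.

139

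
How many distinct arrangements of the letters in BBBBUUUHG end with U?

With the last slot taken by U, it remains to arrange the other 8 letters (BBBBUUHG).
Those 8 letters have B appearing 4 times and U appearing twice, giving (8)!/(4!·2!) = 840.

840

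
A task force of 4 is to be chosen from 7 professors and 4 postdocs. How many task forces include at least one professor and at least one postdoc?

294

Total 4-person selections from all 11: C(11,4) = 330.
Selections missing a whole group: no professors → C(4,4) = 1; no postdocs → C(7,4) = 35.
Both groups omitted at once is impossible, so 330 − 36 = 294.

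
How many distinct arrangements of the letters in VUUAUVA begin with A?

With the first slot taken by A, it remains to arrange the other 6 letters (VUUUVA).
Those 6 letters have U appearing 3 times and V appearing twice, giving (6)!/(3!·2!) = 60.

60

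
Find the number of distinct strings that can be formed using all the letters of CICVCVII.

560

Letter multiplicities in CICVCVII: C×3, I×3, V×2.
So there are 8! / (3!·3!·2!) = 560 distinguishable arrangements.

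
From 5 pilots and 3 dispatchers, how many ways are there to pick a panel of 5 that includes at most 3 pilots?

Split by how many pilots are chosen (0 through 3).
Sum: C(5,0)·C(3,5) + C(5,1)·C(3,4) + C(5,2)·C(3,3) + C(5,3)·C(3,2) = 0 + 0 + 10 + 30 = 40.

40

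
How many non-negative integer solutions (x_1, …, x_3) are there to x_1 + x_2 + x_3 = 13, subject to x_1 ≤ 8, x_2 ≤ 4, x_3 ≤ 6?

20

By stars and bars, unrestricted non-negative solutions to x_1+…+x_3 = 13 number C(13+2,2) = 105.
Subtract solutions that violate a single cap (substitute x_i' = x_i − (cap_i+1)): x_1 ≥ 9 gives C(6,2) = 15; x_2 ≥ 5 gives C(10,2) = 45; x_3 ≥ 7 gives C(8,2) = 28. Together 88.
Add back pairs where two caps are both exceeded: 0 + 0 + 3 = 3.
By inclusion–exclusion the count is 105 − 88 + 3 = 20.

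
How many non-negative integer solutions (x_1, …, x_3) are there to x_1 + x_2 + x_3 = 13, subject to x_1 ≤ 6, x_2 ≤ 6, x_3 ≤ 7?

28

Without the upper bounds there are C(15,2) = 105 ways to split 13 among 3 variables.
Subtract solutions that violate a single cap (substitute x_i' = x_i − (cap_i+1)): x_1 ≥ 7 gives C(8,2) = 28; x_2 ≥ 7 gives C(8,2) = 28; x_3 ≥ 8 gives C(7,2) = 21. Together 77.
No two caps can be exceeded simultaneously, so the pair terms are all 0.
By inclusion–exclusion the count is 105 − 77 + 0 = 28.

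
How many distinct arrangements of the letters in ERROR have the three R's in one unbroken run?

Treat the 3 copies of R as a single block. The multiset to arrange is then {RRR, E, O}, 3 items in all.
All 3 items are distinct, so there are (3)! = 6 arrangements.

6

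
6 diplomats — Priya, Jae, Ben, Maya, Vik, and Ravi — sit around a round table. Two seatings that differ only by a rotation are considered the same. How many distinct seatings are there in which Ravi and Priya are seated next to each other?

48

Treat {Ravi, Priya} as one unit (2 internal orders) and seat the resulting 5 units around the table: (4)! circular arrangements.
So 2 × (4)! = 2 × 24 = 48.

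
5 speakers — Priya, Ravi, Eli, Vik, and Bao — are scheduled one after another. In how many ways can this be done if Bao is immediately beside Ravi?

Treat {Bao, Ravi} as a single unit. There are 4 units to order, and the pair itself can be ordered 2 ways.
So the count is 2·(4)! = 48.

48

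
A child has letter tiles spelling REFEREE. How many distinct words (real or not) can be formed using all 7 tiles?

REFEREE has 7 letters with E appearing 4 times and R appearing twice.
The number of distinct arrangements is 7!/(4!·2!) = 5040/48 = 105.

105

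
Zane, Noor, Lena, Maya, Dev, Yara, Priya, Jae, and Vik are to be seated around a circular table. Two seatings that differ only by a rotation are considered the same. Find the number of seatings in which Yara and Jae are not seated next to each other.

All circular seatings of 9 people number (8)! = 40320.
Seatings with Yara beside Jae: treat them as a block with 2 internal orders, giving 2 × (7)! = 10080.
Subtracting, 40320 − 10080 = 30240.

30240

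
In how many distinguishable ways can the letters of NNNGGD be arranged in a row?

60

The 6 letters of NNNGGD have repeats: G appearing twice and N appearing 3 times.
Dividing 6! = 720 by 3!·2! = 12 for the repeated letters gives 60.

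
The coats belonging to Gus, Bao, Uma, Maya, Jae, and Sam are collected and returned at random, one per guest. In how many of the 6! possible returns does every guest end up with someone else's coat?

Count assignments avoiding every fixed point. For any j of the 6 guests fixed to their own coat, the other 6−j can be arranged in (6−j)! ways.
By inclusion–exclusion this is Σ_{j=0}^{6} (−1)^j C(6,j)·(6−j)!.
Computing: 720 − 720 + 360 − 120 + 30 − 6 + 1 = 265.

265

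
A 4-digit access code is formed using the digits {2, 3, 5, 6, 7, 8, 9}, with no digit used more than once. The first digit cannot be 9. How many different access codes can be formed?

The first digit has 7−1 = 6 choices (anything except 9).
The remaining 3 digits are filled from the other 6 symbols without repetition: 6 × 5 × 4 = 120.
Total: 6 × 120 = 720.

720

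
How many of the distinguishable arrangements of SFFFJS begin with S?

Fix S in the first position and arrange the remaining 5 letters.
Those 5 letters have F appearing 3 times, giving (5)!/(3!) = 20.

20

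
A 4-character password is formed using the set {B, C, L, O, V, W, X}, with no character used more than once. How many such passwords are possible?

840

Choose and order 4 of the 7 symbols: the first character has 7 options, the next 6, then 5, 4.
That product is 7 × 6 × 5 × 4 = 840.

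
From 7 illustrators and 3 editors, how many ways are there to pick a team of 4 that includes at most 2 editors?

Split by how many editors are chosen (0 through 2).
Sum: C(3,0)·C(7,4) + C(3,1)·C(7,3) + C(3,2)·C(7,2) = 35 + 105 + 63 = 203.

203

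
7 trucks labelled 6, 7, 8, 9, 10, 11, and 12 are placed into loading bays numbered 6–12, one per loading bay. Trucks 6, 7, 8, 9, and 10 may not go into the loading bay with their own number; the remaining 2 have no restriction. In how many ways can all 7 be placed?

Let Aᵢ (for 6 ≤ i ≤ 10) be the placements that put truck i in its forbidden loading bay. Any j of these fix j positions, leaving (7−j)! ways to fill the rest, and there are C(5,j) ways to pick which j.
By inclusion–exclusion, the number of valid placements is Σ_{j=0}^{5} (−1)^j C(5,j)·(7−j)!.
Computing: 5040 − 3600 + 1200 − 240 + 30 − 2 = 2428.

2428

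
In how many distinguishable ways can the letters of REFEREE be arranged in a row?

Letter multiplicities in REFEREE: E×4, F×1, R×2.
The number of distinct arrangements is 7!/(4!·2!) = 5040/48 = 105.

105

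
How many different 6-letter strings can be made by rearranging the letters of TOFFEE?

180

Letter multiplicities in TOFFEE: E×2, F×2, O×1, T×1.
So there are 6! / (2!·2!) = 180 distinguishable arrangements.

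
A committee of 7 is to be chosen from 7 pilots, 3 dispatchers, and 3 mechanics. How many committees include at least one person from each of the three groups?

Unrestricted: C(13,7) = 1716 ways to pick any 7 of the 13.
Subtract selections that omit an entire group: no pilots → C(6,7) = 0; no dispatchers → C(10,7) = 120; no mechanics → C(10,7) = 120.
Add back selections omitting two groups (i.e. drawn from a single group): C(7,7) + C(3,7) + C(3,7) = 1.
By inclusion–exclusion: 1716 − 240 + 1 = 1477.

1477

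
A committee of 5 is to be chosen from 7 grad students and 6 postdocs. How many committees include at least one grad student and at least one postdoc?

Total 5-person selections from all 13: C(13,5) = 1287.
Selections missing a whole group: no grad students → C(6,5) = 6; no postdocs → C(7,5) = 21.
Both groups omitted at once is impossible, so 1287 − 27 = 1260.

1260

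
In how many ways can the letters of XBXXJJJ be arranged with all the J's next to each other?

Treat the 3 copies of J as a single block. The multiset to arrange is then {JJJ, B, X, X, X}, 5 items in all.
That gives (5)!/(3!) = 20 arrangements.

20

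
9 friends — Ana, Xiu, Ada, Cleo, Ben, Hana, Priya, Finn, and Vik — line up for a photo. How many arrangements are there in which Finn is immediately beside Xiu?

Place the 7 others and the Finn-Xiu pair as 8 objects in a line; the pair has 2 internal arrangements.
So the count is 2·(8)! = 80640.

80640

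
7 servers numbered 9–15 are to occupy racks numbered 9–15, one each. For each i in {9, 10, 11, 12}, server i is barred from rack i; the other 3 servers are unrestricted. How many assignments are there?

2790

Let Aᵢ (for 9 ≤ i ≤ 12) be the placements that put server i in its forbidden rack. Any j of these fix j positions, leaving (7−j)! ways to fill the rest, and there are C(4,j) ways to pick which j.
By inclusion–exclusion, the number of valid placements is Σ_{j=0}^{4} (−1)^j C(4,j)·(7−j)!.
Computing: 5040 − 2880 + 720 − 96 + 6 = 2790.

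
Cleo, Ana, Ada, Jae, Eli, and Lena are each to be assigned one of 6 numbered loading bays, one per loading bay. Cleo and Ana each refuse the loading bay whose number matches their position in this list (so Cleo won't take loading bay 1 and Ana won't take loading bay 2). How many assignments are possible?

Let Aᵢ (for i ∈ {1, 2}) be the placements that put person i in their forbidden loading bay. Any j of these fix j positions, leaving (6−j)! ways to fill the rest, and there are C(2,j) ways to pick which j.
By inclusion–exclusion, the number of valid placements is Σ_{j=0}^{2} (−1)^j C(2,j)·(6−j)!.
Computing: 720 − 240 + 24 = 504.

504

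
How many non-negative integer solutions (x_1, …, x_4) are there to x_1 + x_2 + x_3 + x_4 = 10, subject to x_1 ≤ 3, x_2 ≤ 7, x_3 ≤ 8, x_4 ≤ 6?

168

Ignoring the caps, the number of non-negative solutions to x_1+…+x_4 = 10 is C(13,3) = 286.
Subtract solutions that violate a single cap (substitute x_i' = x_i − (cap_i+1)): x_1 ≥ 4 gives C(9,3) = 84; x_2 ≥ 8 gives C(5,3) = 10; x_3 ≥ 9 gives C(4,3) = 4; x_4 ≥ 7 gives C(6,3) = 20. Together 118.
No two caps can be exceeded simultaneously, so the pair terms are all 0.
By inclusion–exclusion the count is 286 − 118 + 0 = 168.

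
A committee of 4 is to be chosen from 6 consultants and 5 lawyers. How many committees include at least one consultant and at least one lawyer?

Total 4-person selections from all 11: C(11,4) = 330.
Subtract selections that omit an entire group: no consultants → C(5,4) = 5; no lawyers → C(6,4) = 15.
Both groups omitted at once is impossible, so 330 − 20 = 310.

310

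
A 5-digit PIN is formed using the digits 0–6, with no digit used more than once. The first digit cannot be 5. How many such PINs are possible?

2160

The first digit has 7−1 = 6 choices (anything except 5).
The remaining 4 digits are filled from the other 6 symbols without repetition: 6 × 5 × 4 × 3 = 360.
Total: 6 × 360 = 2160.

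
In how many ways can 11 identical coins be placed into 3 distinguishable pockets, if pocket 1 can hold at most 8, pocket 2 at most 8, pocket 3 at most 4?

38

By stars and bars, unrestricted non-negative solutions to x_1+…+x_3 = 11 number C(11+2,2) = 78.
Subtract solutions that violate a single cap (substitute x_i' = x_i − (cap_i+1)): x_1 ≥ 9 gives C(4,2) = 6; x_2 ≥ 9 gives C(4,2) = 6; x_3 ≥ 5 gives C(8,2) = 28. Together 40.
No two caps can be exceeded simultaneously, so the pair terms are all 0.
By inclusion–exclusion the count is 78 − 40 + 0 = 38.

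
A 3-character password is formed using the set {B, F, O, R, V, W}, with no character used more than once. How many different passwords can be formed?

120

With no repetition, fill the 3 characters in order: 6 choices, then 5, down to 4.
That product is 6 × 5 × 4 = 120.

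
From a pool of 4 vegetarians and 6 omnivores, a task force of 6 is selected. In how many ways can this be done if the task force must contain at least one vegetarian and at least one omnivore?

With no constraint there are C(10,6) = 210 possible selections.
Selections missing a whole group: no vegetarians → C(6,6) = 1; no omnivores → C(4,6) = 0.
Both groups omitted at once is impossible, so 210 − 1 = 209.

209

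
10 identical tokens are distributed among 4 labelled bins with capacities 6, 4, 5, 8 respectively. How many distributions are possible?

171

Without the upper bounds there are C(13,3) = 286 ways to split 10 among 4 bins.
Subtract solutions that violate a single cap (substitute x_i' = x_i − (cap_i+1)): x_1 ≥ 7 gives C(6,3) = 20; x_2 ≥ 5 gives C(8,3) = 56; x_3 ≥ 6 gives C(7,3) = 35; x_4 ≥ 9 gives C(4,3) = 4. Together 115.
No two caps can be exceeded simultaneously, so the pair terms are all 0.
By inclusion–exclusion the count is 286 − 115 + 0 = 171.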